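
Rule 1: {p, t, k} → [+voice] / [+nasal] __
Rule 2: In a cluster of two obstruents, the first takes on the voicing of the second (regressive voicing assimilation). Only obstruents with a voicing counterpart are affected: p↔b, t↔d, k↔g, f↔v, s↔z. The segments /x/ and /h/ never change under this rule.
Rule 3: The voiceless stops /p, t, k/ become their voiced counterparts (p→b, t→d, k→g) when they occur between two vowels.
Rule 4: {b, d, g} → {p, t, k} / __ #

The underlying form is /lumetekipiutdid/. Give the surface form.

Rule 1 (post-nasal voicing): no segment meets the environment; /lumetekipiutdid/ is unchanged.
Rule 2 (regressive voicing assimilation): /t/ precedes the voiced obstruent /d/, so it voices to [d] by assimilation. /lumetekipiutdid/ → lumetekipiuddid.
Rule 3 (intervocalic voicing): /t/ is a voiceless stop between vowels /e/ and /e/, so it voices to [d]. /k/ is a voiceless stop between vowels /e/ and /i/, so it voices to [g]. /p/ is a voiceless stop between vowels /i/ and /i/, so it voices to [b]. /lumetekipiuddid/ → lumedegibiuddid.
Rule 4 (final devoicing): /d/ is a voiced stop in word-final position, so it devoices to [t]. /lumedegibiuddid/ → lumedegibiuddit.

lumedegibiuddit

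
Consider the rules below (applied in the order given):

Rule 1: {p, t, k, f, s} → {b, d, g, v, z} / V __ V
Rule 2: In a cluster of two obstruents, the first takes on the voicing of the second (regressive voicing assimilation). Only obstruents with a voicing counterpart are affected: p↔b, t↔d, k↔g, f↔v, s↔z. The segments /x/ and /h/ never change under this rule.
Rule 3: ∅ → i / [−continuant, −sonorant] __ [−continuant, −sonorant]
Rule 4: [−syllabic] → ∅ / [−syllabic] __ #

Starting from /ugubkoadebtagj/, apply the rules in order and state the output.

Rule 1 (intervocalic voicing): no segment meets the environment; /ugubkoadebtagj/ is unchanged.
Rule 2 (regressive voicing assimilation): /b/ precedes the voiceless obstruent /k/, so it devoices to [p] by assimilation. /b/ precedes the voiceless obstruent /t/, so it devoices to [p] by assimilation. /ugubkoadebtagj/ → ugupkoadeptagj.
Rule 3 (stop-cluster i-epenthesis): /p/ and /k/ form a stop–stop cluster, so [i] is inserted between them. /p/ and /t/ form a stop–stop cluster, so [i] is inserted between them. /ugupkoadeptagj/ → ugupikoadepitagj.
Rule 4 (final cluster simplification): /j/ is the second consonant of a word-final cluster /gj/, so it deletes. /ugupikoadepitagj/ → ugupikoadepitag.

ugupikoadepitag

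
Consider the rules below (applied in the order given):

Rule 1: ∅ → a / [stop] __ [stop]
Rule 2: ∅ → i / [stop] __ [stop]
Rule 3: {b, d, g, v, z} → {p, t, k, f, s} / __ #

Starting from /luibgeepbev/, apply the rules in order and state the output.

luibageepabef

Rule 1 (stop-cluster a-epenthesis): /b/ and /g/ form a stop–stop cluster, so [a] is inserted between them. /p/ and /b/ form a stop–stop cluster, so [a] is inserted between them. /luibgeepbev/ → luibageepabev.
Rule 2 (stop-cluster i-epenthesis): no segment meets the environment; /luibageepabev/ is unchanged.
Rule 3 (final devoicing): /v/ is a voiced obstruent in word-final position, so it devoices to [f]. /luibageepabev/ → luibageepabef.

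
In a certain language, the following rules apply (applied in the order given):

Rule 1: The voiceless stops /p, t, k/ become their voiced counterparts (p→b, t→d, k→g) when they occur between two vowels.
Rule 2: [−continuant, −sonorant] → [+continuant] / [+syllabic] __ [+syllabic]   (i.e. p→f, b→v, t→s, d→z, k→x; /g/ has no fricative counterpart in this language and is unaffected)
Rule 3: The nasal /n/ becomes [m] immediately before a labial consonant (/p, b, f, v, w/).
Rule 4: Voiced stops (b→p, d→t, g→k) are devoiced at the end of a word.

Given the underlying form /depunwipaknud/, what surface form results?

Rule 1 (intervocalic voicing): /p/ is a voiceless stop between vowels /e/ and /u/, so it voices to [b]. /p/ is a voiceless stop between vowels /i/ and /a/, so it voices to [b]. /depunwipaknud/ → debunwibaknud.
Rule 2 (intervocalic spirantization): /b/ is a stop between vowels /e/ and /u/, so it spirantizes to the fricative [v]. /b/ is a stop between vowels /i/ and /a/, so it spirantizes to the fricative [v]. /debunwibaknud/ → devunwivaknud.
Rule 3 (nasal place assimilation): /n/ precedes the labial consonant /w/, so it assimilates in place to [m]. /devunwivaknud/ → devumwivaknud.
Rule 4 (final devoicing): /d/ is a voiced stop in word-final position, so it devoices to [t]. /devumwivaknud/ → devumwivaknut.

devumwivaknut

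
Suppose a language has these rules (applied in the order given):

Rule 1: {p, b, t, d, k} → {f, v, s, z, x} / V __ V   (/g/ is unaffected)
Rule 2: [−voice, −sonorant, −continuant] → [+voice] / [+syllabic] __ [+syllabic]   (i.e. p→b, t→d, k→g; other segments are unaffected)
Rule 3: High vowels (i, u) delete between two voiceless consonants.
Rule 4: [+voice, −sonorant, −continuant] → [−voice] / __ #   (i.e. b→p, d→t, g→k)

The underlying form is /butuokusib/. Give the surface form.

Rule 1 (intervocalic spirantization): /t/ is a stop between vowels /u/ and /u/, so it spirantizes to the fricative [s]. /k/ is a stop between vowels /o/ and /u/, so it spirantizes to the fricative [x]. /butuokusib/ → busuoxusib.
Rule 2 (intervocalic voicing): no segment meets the environment; /busuoxusib/ is unchanged.
Rule 3 (high vowel syncope): /u/ is a high vowel flanked by voiceless consonants /x/ and /s/, so it deletes. /busuoxusib/ → busuoxsib.
Rule 4 (final devoicing): /b/ is a voiced stop in word-final position, so it devoices to [p]. /busuoxsib/ → busuoxsip.

busuoxsip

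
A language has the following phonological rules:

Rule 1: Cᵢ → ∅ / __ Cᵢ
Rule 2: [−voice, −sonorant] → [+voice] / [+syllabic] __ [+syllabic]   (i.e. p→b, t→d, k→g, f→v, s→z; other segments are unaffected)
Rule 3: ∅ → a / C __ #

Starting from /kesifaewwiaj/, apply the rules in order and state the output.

Rule 1 (degemination): /ww/ is a geminate; the first /w/ deletes. /kesifaewwiaj/ → kesifaewiaj.
Rule 2 (intervocalic voicing): /s/ is a voiceless obstruent between vowels /e/ and /i/, so it voices to [z]. /f/ is a voiceless obstruent between vowels /i/ and /a/, so it voices to [v]. /kesifaewiaj/ → kezivaewiaj.
Rule 3 (final a-epenthesis): the form ends in the consonant /j/, so [a] is inserted word-finally. /kezivaewiaj/ → kezivaewiaja.

kezivaewiaja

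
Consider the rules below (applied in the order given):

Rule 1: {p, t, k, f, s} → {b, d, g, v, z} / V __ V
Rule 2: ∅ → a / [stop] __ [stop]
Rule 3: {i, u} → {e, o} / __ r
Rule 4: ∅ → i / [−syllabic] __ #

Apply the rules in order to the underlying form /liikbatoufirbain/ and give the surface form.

Rule 1 (intervocalic voicing): /t/ is a voiceless obstruent between vowels /a/ and /o/, so it voices to [d]. /f/ is a voiceless obstruent between vowels /u/ and /i/, so it voices to [v]. /liikbatoufirbain/ → liikbadouvirbain.
Rule 2 (stop-cluster a-epenthesis): /k/ and /b/ form a stop–stop cluster, so [a] is inserted between them. /liikbadouvirbain/ → liikabadouvirbain.
Rule 3 (pre-rhotic lowering): /i/ is a high vowel immediately before /r/, so it lowers to [e]. /liikabadouvirbain/ → liikabadouverbain.
Rule 4 (final i-epenthesis): the form ends in the consonant /n/, so [i] is inserted word-finally. /liikabadouverbain/ → liikabadouverbaini.

liikabadouverbaini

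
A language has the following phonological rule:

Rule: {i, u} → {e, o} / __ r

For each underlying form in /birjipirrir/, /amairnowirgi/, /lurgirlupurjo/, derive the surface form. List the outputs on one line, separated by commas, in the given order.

/birjipirrir/: /i/ is a high vowel immediately before /r/, so it lowers to [e]. /i/ is a high vowel immediately before /r/, so it lowers to [e]. /i/ is a high vowel immediately before /r/, so it lowers to [e]. → [berjiperrer].
/amairnowirgi/: /i/ is a high vowel immediately before /r/, so it lowers to [e]. /i/ is a high vowel immediately before /r/, so it lowers to [e]. → [amaernowergi].
/lurgirlupurjo/: /u/ is a high vowel immediately before /r/, so it lowers to [o]. /i/ is a high vowel immediately before /r/, so it lowers to [e]. /u/ is a high vowel immediately before /r/, so it lowers to [o]. → [lorgerluporjo].

berjiperrer, amaernowergi, lorgerluporjo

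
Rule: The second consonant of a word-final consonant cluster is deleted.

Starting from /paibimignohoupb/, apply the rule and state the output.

/b/ is the second consonant of a word-final cluster /pb/, so it deletes.
The other instances of /p/, /b/, /m/, /g/, /n/, /h/ do not occur in the required environment and remain unchanged.
Surface form: [paibimignohoup].

paibimignohoup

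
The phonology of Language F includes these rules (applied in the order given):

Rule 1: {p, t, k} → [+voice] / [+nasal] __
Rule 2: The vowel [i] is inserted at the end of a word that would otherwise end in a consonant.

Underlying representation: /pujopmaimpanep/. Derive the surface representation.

Rule 1 (post-nasal voicing): /p/ is a voiceless stop immediately after the nasal /m/, so it voices to [b]. /pujopmaimpanep/ → pujopmaimbanep.
Rule 2 (final i-epenthesis): the form ends in the consonant /p/, so [i] is inserted word-finally. /pujopmaimbanep/ → pujopmaimbanepi.

pujopmaimbanepi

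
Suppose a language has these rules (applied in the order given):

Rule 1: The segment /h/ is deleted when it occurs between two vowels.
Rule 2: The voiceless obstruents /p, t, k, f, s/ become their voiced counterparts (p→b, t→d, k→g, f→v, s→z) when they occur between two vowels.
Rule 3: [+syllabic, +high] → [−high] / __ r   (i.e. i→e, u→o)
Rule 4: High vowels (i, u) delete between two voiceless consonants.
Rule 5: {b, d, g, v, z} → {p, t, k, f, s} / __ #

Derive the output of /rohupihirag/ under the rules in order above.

roubierak

Rule 1 (intervocalic h-deletion): /h/ occurs between vowels /o/ and /u/, so it deletes. /h/ occurs between vowels /i/ and /i/, so it deletes. /rohupihirag/ → roupiirag.
Rule 2 (intervocalic voicing): /p/ is a voiceless obstruent between vowels /u/ and /i/, so it voices to [b]. /roupiirag/ → roubiirag.
Rule 3 (pre-rhotic lowering): /i/ is a high vowel immediately before /r/, so it lowers to [e]. /roubiirag/ → roubierag.
Rule 4 (high vowel syncope): no segment meets the environment; /roubierag/ is unchanged.
Rule 5 (final devoicing): /g/ is a voiced obstruent in word-final position, so it devoices to [k]. /roubierag/ → roubierak.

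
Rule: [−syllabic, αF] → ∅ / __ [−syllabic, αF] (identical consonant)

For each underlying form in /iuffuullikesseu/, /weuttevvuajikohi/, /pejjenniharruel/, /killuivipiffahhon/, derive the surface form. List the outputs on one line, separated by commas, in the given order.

/iuffuullikesseu/: /ff/ is a geminate; the first /f/ deletes. /ll/ is a geminate; the first /l/ deletes. /ss/ is a geminate; the first /s/ deletes. → [iufuulikeseu].
/weuttevvuajikohi/: /tt/ is a geminate; the first /t/ deletes. /vv/ is a geminate; the first /v/ deletes. → [weutevuajikohi].
/pejjenniharruel/: /jj/ is a geminate; the first /j/ deletes. /nn/ is a geminate; the first /n/ deletes. /rr/ is a geminate; the first /r/ deletes. → [pejeniharuel].
/killuivipiffahhon/: /ll/ is a geminate; the first /l/ deletes. /ff/ is a geminate; the first /f/ deletes. /hh/ is a geminate; the first /h/ deletes. → [kiluivipifahon].

iufuulikeseu, weutevuajikohi, pejeniharuel, kiluivipifahon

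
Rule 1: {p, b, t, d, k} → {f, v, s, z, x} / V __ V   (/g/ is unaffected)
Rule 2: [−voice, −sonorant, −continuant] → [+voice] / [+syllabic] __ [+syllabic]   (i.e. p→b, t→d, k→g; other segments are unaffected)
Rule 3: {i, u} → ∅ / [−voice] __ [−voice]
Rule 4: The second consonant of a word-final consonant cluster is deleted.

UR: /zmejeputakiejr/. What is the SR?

Rule 1 (intervocalic spirantization): /p/ is a stop between vowels /e/ and /u/, so it spirantizes to the fricative [f]. /t/ is a stop between vowels /u/ and /a/, so it spirantizes to the fricative [s]. /k/ is a stop between vowels /a/ and /i/, so it spirantizes to the fricative [x]. /zmejeputakiejr/ → zmejefusaxiejr.
Rule 2 (intervocalic voicing): no segment meets the environment; /zmejefusaxiejr/ is unchanged.
Rule 3 (high vowel syncope): /u/ is a high vowel flanked by voiceless consonants /f/ and /s/, so it deletes. /zmejefusaxiejr/ → zmejefsaxiejr.
Rule 4 (final cluster simplification): /r/ is the second consonant of a word-final cluster /jr/, so it deletes. /zmejefsaxiejr/ → zmejefsaxiej.

zmejefsaxiej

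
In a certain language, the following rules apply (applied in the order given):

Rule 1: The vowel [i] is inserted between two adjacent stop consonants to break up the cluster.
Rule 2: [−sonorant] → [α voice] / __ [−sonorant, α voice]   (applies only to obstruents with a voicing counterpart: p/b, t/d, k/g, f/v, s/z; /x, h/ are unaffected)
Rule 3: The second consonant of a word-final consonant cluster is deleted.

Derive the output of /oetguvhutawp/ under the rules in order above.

Rule 1 (stop-cluster i-epenthesis): /t/ and /g/ form a stop–stop cluster, so [i] is inserted between them. /oetguvhutawp/ → oetiguvhutawp.
Rule 2 (regressive voicing assimilation): /v/ precedes the voiceless obstruent /h/, so it devoices to [f] by assimilation. /oetiguvhutawp/ → oetigufhutawp.
Rule 3 (final cluster simplification): /p/ is the second consonant of a word-final cluster /wp/, so it deletes. /oetigufhutawp/ → oetigufhutaw.

oetigufhutaw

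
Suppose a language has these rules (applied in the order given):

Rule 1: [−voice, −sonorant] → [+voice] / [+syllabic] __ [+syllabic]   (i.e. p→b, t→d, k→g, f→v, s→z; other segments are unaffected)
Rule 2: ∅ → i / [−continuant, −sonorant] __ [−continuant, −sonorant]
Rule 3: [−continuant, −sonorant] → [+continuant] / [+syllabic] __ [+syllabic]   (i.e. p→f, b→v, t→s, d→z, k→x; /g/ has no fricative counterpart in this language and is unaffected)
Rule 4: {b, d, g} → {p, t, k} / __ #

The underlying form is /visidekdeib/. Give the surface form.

vizizexizeip

Rule 1 (intervocalic voicing): /s/ is a voiceless obstruent between vowels /i/ and /i/, so it voices to [z]. /visidekdeib/ → vizidekdeib.
Rule 2 (stop-cluster i-epenthesis): /k/ and /d/ form a stop–stop cluster, so [i] is inserted between them. /vizidekdeib/ → vizidekideib.
Rule 3 (intervocalic spirantization): /d/ is a stop between vowels /i/ and /e/, so it spirantizes to the fricative [z]. /k/ is a stop between vowels /e/ and /i/, so it spirantizes to the fricative [x]. /d/ is a stop between vowels /i/ and /e/, so it spirantizes to the fricative [z]. /vizidekideib/ → vizizexizeib.
Rule 4 (final devoicing): /b/ is a voiced stop in word-final position, so it devoices to [p]. /vizizexizeib/ → vizizexizeip.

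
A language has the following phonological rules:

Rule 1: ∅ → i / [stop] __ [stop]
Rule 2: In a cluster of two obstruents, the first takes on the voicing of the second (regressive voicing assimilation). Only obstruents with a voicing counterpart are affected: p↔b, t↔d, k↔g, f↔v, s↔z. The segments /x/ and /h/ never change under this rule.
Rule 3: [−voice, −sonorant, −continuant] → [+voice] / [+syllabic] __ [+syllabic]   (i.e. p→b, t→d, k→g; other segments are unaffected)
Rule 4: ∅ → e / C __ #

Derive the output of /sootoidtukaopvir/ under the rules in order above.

Rule 1 (stop-cluster i-epenthesis): /d/ and /t/ form a stop–stop cluster, so [i] is inserted between them. /sootoidtukaopvir/ → sootoiditukaopvir.
Rule 2 (regressive voicing assimilation): /p/ precedes the voiced obstruent /v/, so it voices to [b] by assimilation. /sootoiditukaopvir/ → sootoiditukaobvir.
Rule 3 (intervocalic voicing): /t/ is a voiceless stop between vowels /o/ and /o/, so it voices to [d]. /t/ is a voiceless stop between vowels /i/ and /u/, so it voices to [d]. /k/ is a voiceless stop between vowels /u/ and /a/, so it voices to [g]. /sootoiditukaobvir/ → soodoididugaobvir.
Rule 4 (final e-epenthesis): the form ends in the consonant /r/, so [e] is inserted word-finally. /soodoididugaobvir/ → soodoididugaobvire.

soodoididugaobvire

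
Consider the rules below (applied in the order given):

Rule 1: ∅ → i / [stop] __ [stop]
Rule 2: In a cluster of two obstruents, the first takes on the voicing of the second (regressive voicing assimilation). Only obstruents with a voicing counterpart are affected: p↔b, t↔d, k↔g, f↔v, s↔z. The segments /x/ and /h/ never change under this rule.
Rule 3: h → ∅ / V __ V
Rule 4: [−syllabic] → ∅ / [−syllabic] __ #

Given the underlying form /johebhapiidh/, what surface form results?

joephapiit

Rule 1 (stop-cluster i-epenthesis): no segment meets the environment; /johebhapiidh/ is unchanged.
Rule 2 (regressive voicing assimilation): /b/ precedes the voiceless obstruent /h/, so it devoices to [p] by assimilation. /d/ precedes the voiceless obstruent /h/, so it devoices to [t] by assimilation. /johebhapiidh/ → johephapiith.
Rule 3 (intervocalic h-deletion): /h/ occurs between vowels /o/ and /e/, so it deletes. /johephapiith/ → joephapiith.
Rule 4 (final cluster simplification): /h/ is the second consonant of a word-final cluster /th/, so it deletes. /joephapiith/ → joephapiit.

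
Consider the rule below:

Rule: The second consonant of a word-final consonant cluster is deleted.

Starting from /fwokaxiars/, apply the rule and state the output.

fwokaxiar

/s/ is the second consonant of a word-final cluster /rs/, so it deletes.
Surface form: [fwokaxiar].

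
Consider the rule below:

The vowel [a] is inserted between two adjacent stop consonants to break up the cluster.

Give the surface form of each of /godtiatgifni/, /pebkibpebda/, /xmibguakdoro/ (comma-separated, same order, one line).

/godtiatgifni/: /d/ and /t/ form a stop–stop cluster, so [a] is inserted between them. /t/ and /g/ form a stop–stop cluster, so [a] is inserted between them. → [godatiatagifni].
/pebkibpebda/: /b/ and /k/ form a stop–stop cluster, so [a] is inserted between them. /b/ and /p/ form a stop–stop cluster, so [a] is inserted between them. /b/ and /d/ form a stop–stop cluster, so [a] is inserted between them. → [pebakibapebada].
/xmibguakdoro/: /b/ and /g/ form a stop–stop cluster, so [a] is inserted between them. /k/ and /d/ form a stop–stop cluster, so [a] is inserted between them. → [xmibaguakadoro].

godatiatagifni, pebakibapebada, xmibaguakadoro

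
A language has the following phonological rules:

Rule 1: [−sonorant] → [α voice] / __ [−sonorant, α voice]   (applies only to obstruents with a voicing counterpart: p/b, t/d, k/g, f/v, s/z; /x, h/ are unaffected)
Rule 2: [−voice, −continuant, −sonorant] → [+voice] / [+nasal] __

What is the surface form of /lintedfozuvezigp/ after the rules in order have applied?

Rule 1 (regressive voicing assimilation): /d/ precedes the voiceless obstruent /f/, so it devoices to [t] by assimilation. /g/ precedes the voiceless obstruent /p/, so it devoices to [k] by assimilation. /lintedfozuvezigp/ → lintetfozuvezikp.
Rule 2 (post-nasal voicing): /t/ is a voiceless stop immediately after the nasal /n/, so it voices to [d]. /lintetfozuvezikp/ → lindetfozuvezikp.

lindetfozuvezikp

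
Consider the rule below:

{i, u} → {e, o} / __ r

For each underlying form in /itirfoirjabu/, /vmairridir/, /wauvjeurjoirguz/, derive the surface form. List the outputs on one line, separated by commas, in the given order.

iterfoerjabu, vmaerrider, wauvjeorjoerguz

/itirfoirjabu/: /i/ is a high vowel immediately before /r/, so it lowers to [e]. /i/ is a high vowel immediately before /r/, so it lowers to [e]. → [iterfoerjabu].
/vmairridir/: /i/ is a high vowel immediately before /r/, so it lowers to [e]. /i/ is a high vowel immediately before /r/, so it lowers to [e]. → [vmaerrider].
/wauvjeurjoirguz/: /u/ is a high vowel immediately before /r/, so it lowers to [o]. /i/ is a high vowel immediately before /r/, so it lowers to [e]. → [wauvjeorjoerguz].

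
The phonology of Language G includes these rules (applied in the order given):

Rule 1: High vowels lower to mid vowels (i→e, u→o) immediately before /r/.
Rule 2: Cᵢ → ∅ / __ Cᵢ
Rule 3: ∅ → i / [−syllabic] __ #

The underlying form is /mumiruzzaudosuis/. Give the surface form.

Rule 1 (pre-rhotic lowering): /i/ is a high vowel immediately before /r/, so it lowers to [e]. /mumiruzzaudosuis/ → mumeruzzaudosuis.
Rule 2 (degemination): /zz/ is a geminate; the first /z/ deletes. /mumeruzzaudosuis/ → mumeruzaudosuis.
Rule 3 (final i-epenthesis): the form ends in the consonant /s/, so [i] is inserted word-finally. /mumeruzaudosuis/ → mumeruzaudosuisi.

mumeruzaudosuisi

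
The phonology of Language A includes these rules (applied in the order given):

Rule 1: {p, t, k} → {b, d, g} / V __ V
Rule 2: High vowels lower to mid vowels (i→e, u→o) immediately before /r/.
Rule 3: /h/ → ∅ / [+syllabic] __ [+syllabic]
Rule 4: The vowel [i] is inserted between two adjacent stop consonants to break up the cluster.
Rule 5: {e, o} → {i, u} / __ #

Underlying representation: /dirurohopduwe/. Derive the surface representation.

deroroopiduwi

Rule 1 (intervocalic voicing): no segment meets the environment; /dirurohopduwe/ is unchanged.
Rule 2 (pre-rhotic lowering): /i/ is a high vowel immediately before /r/, so it lowers to [e]. /u/ is a high vowel immediately before /r/, so it lowers to [o]. /dirurohopduwe/ → derorohopduwe.
Rule 3 (intervocalic h-deletion): /h/ occurs between vowels /o/ and /o/, so it deletes. /derorohopduwe/ → deroroopduwe.
Rule 4 (stop-cluster i-epenthesis): /p/ and /d/ form a stop–stop cluster, so [i] is inserted between them. /deroroopduwe/ → deroroopiduwe.
Rule 5 (final vowel raising): /e/ is a mid vowel in word-final position, so it raises to [i]. /deroroopiduwe/ → deroroopiduwi.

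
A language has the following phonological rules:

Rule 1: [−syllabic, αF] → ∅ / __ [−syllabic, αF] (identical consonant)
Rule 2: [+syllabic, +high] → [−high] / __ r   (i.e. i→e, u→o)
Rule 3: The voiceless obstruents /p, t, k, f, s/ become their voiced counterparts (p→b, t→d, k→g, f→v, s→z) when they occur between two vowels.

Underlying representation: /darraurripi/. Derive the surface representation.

Rule 1 (degemination): /rr/ is a geminate; the first /r/ deletes. /rr/ is a geminate; the first /r/ deletes. /darraurripi/ → darauripi.
Rule 2 (pre-rhotic lowering): /u/ is a high vowel immediately before /r/, so it lowers to [o]. /darauripi/ → daraoripi.
Rule 3 (intervocalic voicing): /p/ is a voiceless obstruent between vowels /i/ and /i/, so it voices to [b]. /daraoripi/ → daraoribi.

daraoribi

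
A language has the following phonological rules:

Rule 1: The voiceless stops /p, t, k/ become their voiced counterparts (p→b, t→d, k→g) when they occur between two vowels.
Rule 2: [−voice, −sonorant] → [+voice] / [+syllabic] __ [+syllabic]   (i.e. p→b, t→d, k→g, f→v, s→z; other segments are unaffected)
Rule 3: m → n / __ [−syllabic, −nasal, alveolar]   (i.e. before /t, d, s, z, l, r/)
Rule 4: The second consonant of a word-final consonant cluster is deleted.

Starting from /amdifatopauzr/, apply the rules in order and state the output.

andivadobauz

Rule 1 (intervocalic voicing): /t/ is a voiceless stop between vowels /a/ and /o/, so it voices to [d]. /p/ is a voiceless stop between vowels /o/ and /a/, so it voices to [b]. /amdifatopauzr/ → amdifadobauzr.
Rule 2 (intervocalic voicing): /f/ is a voiceless obstruent between vowels /i/ and /a/, so it voices to [v]. /amdifadobauzr/ → amdivadobauzr.
Rule 3 (nasal place assimilation): /m/ precedes the alveolar consonant /d/, so it assimilates in place to [n]. /amdivadobauzr/ → andivadobauzr.
Rule 4 (final cluster simplification): /r/ is the second consonant of a word-final cluster /zr/, so it deletes. /andivadobauzr/ → andivadobauz.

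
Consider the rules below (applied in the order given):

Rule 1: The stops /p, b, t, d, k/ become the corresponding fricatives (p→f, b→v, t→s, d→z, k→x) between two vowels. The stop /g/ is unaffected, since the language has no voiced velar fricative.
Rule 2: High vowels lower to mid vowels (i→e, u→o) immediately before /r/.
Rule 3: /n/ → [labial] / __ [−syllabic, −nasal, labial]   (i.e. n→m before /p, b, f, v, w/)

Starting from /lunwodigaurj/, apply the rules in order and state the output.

Rule 1 (intervocalic spirantization): /d/ is a stop between vowels /o/ and /i/, so it spirantizes to the fricative [z]. /lunwodigaurj/ → lunwozigaurj.
Rule 2 (pre-rhotic lowering): /u/ is a high vowel immediately before /r/, so it lowers to [o]. /lunwozigaurj/ → lunwozigaorj.
Rule 3 (nasal place assimilation): /n/ precedes the labial consonant /w/, so it assimilates in place to [m]. /lunwozigaorj/ → lumwozigaorj.

lumwozigaorj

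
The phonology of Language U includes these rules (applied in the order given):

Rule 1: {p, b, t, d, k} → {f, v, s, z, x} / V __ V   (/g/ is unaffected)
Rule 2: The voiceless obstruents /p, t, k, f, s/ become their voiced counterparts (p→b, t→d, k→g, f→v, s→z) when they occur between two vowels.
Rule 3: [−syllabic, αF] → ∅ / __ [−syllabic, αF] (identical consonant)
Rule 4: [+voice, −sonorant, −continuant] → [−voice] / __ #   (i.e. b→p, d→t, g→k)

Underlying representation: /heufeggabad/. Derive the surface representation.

Rule 1 (intervocalic spirantization): /b/ is a stop between vowels /a/ and /a/, so it spirantizes to the fricative [v]. /heufeggabad/ → heufeggavad.
Rule 2 (intervocalic voicing): /f/ is a voiceless obstruent between vowels /u/ and /e/, so it voices to [v]. /heufeggavad/ → heuveggavad.
Rule 3 (degemination): /gg/ is a geminate; the first /g/ deletes. /heuveggavad/ → heuvegavad.
Rule 4 (final devoicing): /d/ is a voiced stop in word-final position, so it devoices to [t]. /heuvegavad/ → heuvegavat.

heuvegavat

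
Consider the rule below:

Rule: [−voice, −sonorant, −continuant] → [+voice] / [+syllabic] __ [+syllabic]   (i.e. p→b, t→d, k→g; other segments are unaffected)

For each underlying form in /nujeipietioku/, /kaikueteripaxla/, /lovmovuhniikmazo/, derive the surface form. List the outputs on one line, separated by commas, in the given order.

/nujeipietioku/: /p/ is a voiceless stop between vowels /i/ and /i/, so it voices to [b]. /t/ is a voiceless stop between vowels /e/ and /i/, so it voices to [d]. /k/ is a voiceless stop between vowels /o/ and /u/, so it voices to [g]. → [nujeibiediogu].
/kaikueteripaxla/: /k/ is a voiceless stop between vowels /i/ and /u/, so it voices to [g]. /t/ is a voiceless stop between vowels /e/ and /e/, so it voices to [d]. /p/ is a voiceless stop between vowels /i/ and /a/, so it voices to [b]. → [kaiguederibaxla].
/lovmovuhniikmazo/: the rule's environment is not met; surfaces unchanged as [lovmovuhniikmazo].

nujeibiediogu, kaiguederibaxla, lovmovuhniikmazo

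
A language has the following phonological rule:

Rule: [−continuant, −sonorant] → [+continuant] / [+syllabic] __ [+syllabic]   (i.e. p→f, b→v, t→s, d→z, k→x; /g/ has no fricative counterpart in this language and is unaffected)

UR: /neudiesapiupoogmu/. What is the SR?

neuziesafiufoogmu

/d/ is a stop between vowels /u/ and /i/, so it spirantizes to the fricative [z].
/p/ is a stop between vowels /a/ and /i/, so it spirantizes to the fricative [f].
/p/ is a stop between vowels /u/ and /o/, so it spirantizes to the fricative [f].
Surface form: [neuziesafiufoogmu].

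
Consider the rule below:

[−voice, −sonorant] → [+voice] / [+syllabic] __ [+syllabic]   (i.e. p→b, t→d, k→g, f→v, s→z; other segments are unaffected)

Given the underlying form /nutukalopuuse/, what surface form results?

nudugalobuuze

/t/ is a voiceless obstruent between vowels /u/ and /u/, so it voices to [d].
/k/ is a voiceless obstruent between vowels /u/ and /a/, so it voices to [g].
/p/ is a voiceless obstruent between vowels /o/ and /u/, so it voices to [b].
/s/ is a voiceless obstruent between vowels /u/ and /e/, so it voices to [z].
Surface form: [nudugalobuuze].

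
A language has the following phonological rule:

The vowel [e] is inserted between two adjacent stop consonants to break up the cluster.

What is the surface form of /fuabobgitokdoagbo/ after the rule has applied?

fuabobegitokedoagebo

/b/ and /g/ form a stop–stop cluster, so [e] is inserted between them.
/k/ and /d/ form a stop–stop cluster, so [e] is inserted between them.
/g/ and /b/ form a stop–stop cluster, so [e] is inserted between them.
Surface form: [fuabobegitokedoagebo].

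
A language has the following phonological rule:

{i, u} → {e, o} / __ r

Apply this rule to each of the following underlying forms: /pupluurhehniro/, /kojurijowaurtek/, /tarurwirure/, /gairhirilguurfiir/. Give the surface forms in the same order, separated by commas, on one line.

pupluorhehnero, kojorijowaortek, tarorwerore, gaerherilguorfier

/pupluurhehniro/: /u/ is a high vowel immediately before /r/, so it lowers to [o]. /i/ is a high vowel immediately before /r/, so it lowers to [e]. → [pupluorhehnero].
/kojurijowaurtek/: /u/ is a high vowel immediately before /r/, so it lowers to [o]. /u/ is a high vowel immediately before /r/, so it lowers to [o]. → [kojorijowaortek].
/tarurwirure/: /u/ is a high vowel immediately before /r/, so it lowers to [o]. /i/ is a high vowel immediately before /r/, so it lowers to [e]. /u/ is a high vowel immediately before /r/, so it lowers to [o]. → [tarorwerore].
/gairhirilguurfiir/: /i/ is a high vowel immediately before /r/, so it lowers to [e]. /i/ is a high vowel immediately before /r/, so it lowers to [e]. /u/ is a high vowel immediately before /r/, so it lowers to [o]. /i/ is a high vowel immediately before /r/, so it lowers to [e]. → [gaerherilguorfier].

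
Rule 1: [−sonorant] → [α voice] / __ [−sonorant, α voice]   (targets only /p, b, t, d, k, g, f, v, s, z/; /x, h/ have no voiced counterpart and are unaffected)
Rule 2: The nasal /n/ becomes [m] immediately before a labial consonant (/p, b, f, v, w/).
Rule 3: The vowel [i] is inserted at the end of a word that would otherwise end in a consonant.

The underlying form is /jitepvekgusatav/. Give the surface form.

jitebveggusatavi

Rule 1 (regressive voicing assimilation): /p/ precedes the voiced obstruent /v/, so it voices to [b] by assimilation. /k/ precedes the voiced obstruent /g/, so it voices to [g] by assimilation. /jitepvekgusatav/ → jitebveggusatav.
Rule 2 (nasal place assimilation): no segment meets the environment; /jitebveggusatav/ is unchanged.
Rule 3 (final i-epenthesis): the form ends in the consonant /v/, so [i] is inserted word-finally. /jitebveggusatav/ → jitebveggusatavi.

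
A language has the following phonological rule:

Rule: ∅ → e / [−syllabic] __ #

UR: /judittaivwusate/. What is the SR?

judittaivwusate

No segment of /judittaivwusate/ meets the structural description of the rule, so the form surfaces unchanged.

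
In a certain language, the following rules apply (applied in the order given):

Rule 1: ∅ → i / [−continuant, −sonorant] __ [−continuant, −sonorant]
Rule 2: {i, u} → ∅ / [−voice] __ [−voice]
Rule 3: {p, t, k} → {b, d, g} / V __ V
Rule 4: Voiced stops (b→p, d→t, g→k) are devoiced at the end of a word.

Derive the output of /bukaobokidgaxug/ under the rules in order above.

Rule 1 (stop-cluster i-epenthesis): /d/ and /g/ form a stop–stop cluster, so [i] is inserted between them. /bukaobokidgaxug/ → bukaobokidigaxug.
Rule 2 (high vowel syncope): no segment meets the environment; /bukaobokidigaxug/ is unchanged.
Rule 3 (intervocalic voicing): /k/ is a voiceless stop between vowels /u/ and /a/, so it voices to [g]. /k/ is a voiceless stop between vowels /o/ and /i/, so it voices to [g]. /bukaobokidigaxug/ → bugaobogidigaxug.
Rule 4 (final devoicing): /g/ is a voiced stop in word-final position, so it devoices to [k]. /bugaobogidigaxug/ → bugaobogidigaxuk.

bugaobogidigaxuk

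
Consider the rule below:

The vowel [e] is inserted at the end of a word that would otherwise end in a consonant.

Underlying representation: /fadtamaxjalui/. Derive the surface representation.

fadtamaxjalui

No segment of /fadtamaxjalui/ meets the structural description of the rule, so the form surfaces unchanged.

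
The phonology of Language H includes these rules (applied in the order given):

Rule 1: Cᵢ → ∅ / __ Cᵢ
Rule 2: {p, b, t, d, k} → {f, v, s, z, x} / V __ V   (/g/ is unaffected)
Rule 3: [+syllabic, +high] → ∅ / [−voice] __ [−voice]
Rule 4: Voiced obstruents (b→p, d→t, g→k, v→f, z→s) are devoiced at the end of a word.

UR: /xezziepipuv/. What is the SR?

Rule 1 (degemination): /zz/ is a geminate; the first /z/ deletes. /xezziepipuv/ → xeziepipuv.
Rule 2 (intervocalic spirantization): /p/ is a stop between vowels /e/ and /i/, so it spirantizes to the fricative [f]. /p/ is a stop between vowels /i/ and /u/, so it spirantizes to the fricative [f]. /xeziepipuv/ → xeziefifuv.
Rule 3 (high vowel syncope): /i/ is a high vowel flanked by voiceless consonants /f/ and /f/, so it deletes. /xeziefifuv/ → xezieffuv.
Rule 4 (final devoicing): /v/ is a voiced obstruent in word-final position, so it devoices to [f]. /xezieffuv/ → xezieffuf.

xezieffuf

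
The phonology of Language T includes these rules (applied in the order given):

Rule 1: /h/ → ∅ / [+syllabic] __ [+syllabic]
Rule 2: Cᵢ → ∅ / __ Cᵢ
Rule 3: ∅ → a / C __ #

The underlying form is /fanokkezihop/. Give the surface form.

fanokeziopa

Rule 1 (intervocalic h-deletion): /h/ occurs between vowels /i/ and /o/, so it deletes. /fanokkezihop/ → fanokkeziop.
Rule 2 (degemination): /kk/ is a geminate; the first /k/ deletes. /fanokkeziop/ → fanokeziop.
Rule 3 (final a-epenthesis): the form ends in the consonant /p/, so [a] is inserted word-finally. /fanokeziop/ → fanokeziopa.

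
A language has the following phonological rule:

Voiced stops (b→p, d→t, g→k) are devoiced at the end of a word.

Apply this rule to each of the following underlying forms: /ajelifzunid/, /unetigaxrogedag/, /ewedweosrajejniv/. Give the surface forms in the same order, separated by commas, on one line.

/ajelifzunid/: /d/ is a voiced stop in word-final position, so it devoices to [t]. → [ajelifzunit].
/unetigaxrogedag/: /g/ is a voiced stop in word-final position, so it devoices to [k]. → [unetigaxrogedak].
/ewedweosrajejniv/: the rule's environment is not met; surfaces unchanged as [ewedweosrajejniv].

ajelifzunit, unetigaxrogedak, ewedweosrajejniv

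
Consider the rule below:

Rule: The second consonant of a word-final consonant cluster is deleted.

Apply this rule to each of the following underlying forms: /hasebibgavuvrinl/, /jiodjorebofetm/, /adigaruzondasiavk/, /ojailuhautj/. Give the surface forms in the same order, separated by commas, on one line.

/hasebibgavuvrinl/: /l/ is the second consonant of a word-final cluster /nl/, so it deletes. → [hasebibgavuvrin].
/jiodjorebofetm/: /m/ is the second consonant of a word-final cluster /tm/, so it deletes. → [jiodjorebofet].
/adigaruzondasiavk/: /k/ is the second consonant of a word-final cluster /vk/, so it deletes. → [adigaruzondasiav].
/ojailuhautj/: /j/ is the second consonant of a word-final cluster /tj/, so it deletes. → [ojailuhaut].

hasebibgavuvrin, jiodjorebofet, adigaruzondasiav, ojailuhaut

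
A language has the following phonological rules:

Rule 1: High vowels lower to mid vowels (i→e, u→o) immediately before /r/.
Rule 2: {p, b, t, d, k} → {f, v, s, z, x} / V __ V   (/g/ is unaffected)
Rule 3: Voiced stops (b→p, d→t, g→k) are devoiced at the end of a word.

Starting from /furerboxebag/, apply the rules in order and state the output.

Rule 1 (pre-rhotic lowering): /u/ is a high vowel immediately before /r/, so it lowers to [o]. /furerboxebag/ → forerboxebag.
Rule 2 (intervocalic spirantization): /b/ is a stop between vowels /e/ and /a/, so it spirantizes to the fricative [v]. /forerboxebag/ → forerboxevag.
Rule 3 (final devoicing): /g/ is a voiced stop in word-final position, so it devoices to [k]. /forerboxevag/ → forerboxevak.

forerboxevak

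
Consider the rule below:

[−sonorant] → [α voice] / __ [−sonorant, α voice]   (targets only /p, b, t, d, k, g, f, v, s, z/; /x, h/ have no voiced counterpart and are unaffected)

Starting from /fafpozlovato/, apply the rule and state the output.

No segment of /fafpozlovato/ meets the structural description of the rule, so the form surfaces unchanged.

fafpozlovato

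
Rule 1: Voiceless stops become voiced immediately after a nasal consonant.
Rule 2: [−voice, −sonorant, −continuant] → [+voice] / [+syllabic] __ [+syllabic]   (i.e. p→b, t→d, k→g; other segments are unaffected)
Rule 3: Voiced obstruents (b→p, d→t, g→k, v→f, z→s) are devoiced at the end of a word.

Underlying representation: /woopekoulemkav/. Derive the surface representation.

Rule 1 (post-nasal voicing): /k/ is a voiceless stop immediately after the nasal /m/, so it voices to [g]. /woopekoulemkav/ → woopekoulemgav.
Rule 2 (intervocalic voicing): /p/ is a voiceless stop between vowels /o/ and /e/, so it voices to [b]. /k/ is a voiceless stop between vowels /e/ and /o/, so it voices to [g]. /woopekoulemgav/ → woobegoulemgav.
Rule 3 (final devoicing): /v/ is a voiced obstruent in word-final position, so it devoices to [f]. /woobegoulemgav/ → woobegoulemgaf.

woobegoulemgaf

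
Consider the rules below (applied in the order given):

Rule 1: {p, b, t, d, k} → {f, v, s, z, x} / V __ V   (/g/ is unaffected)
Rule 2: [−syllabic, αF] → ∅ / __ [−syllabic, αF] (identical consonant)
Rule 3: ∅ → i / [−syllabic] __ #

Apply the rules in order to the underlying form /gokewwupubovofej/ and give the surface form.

Rule 1 (intervocalic spirantization): /k/ is a stop between vowels /o/ and /e/, so it spirantizes to the fricative [x]. /p/ is a stop between vowels /u/ and /u/, so it spirantizes to the fricative [f]. /b/ is a stop between vowels /u/ and /o/, so it spirantizes to the fricative [v]. /gokewwupubovofej/ → goxewwufuvovofej.
Rule 2 (degemination): /ww/ is a geminate; the first /w/ deletes. /goxewwufuvovofej/ → goxewufuvovofej.
Rule 3 (final i-epenthesis): the form ends in the consonant /j/, so [i] is inserted word-finally. /goxewufuvovofej/ → goxewufuvovofeji.

goxewufuvovofeji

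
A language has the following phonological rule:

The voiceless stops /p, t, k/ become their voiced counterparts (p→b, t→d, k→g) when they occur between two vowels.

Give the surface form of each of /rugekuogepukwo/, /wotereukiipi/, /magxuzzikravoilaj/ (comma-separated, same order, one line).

/rugekuogepukwo/: /k/ is a voiceless stop between vowels /e/ and /u/, so it voices to [g]. /p/ is a voiceless stop between vowels /e/ and /u/, so it voices to [b]. → [rugeguogebukwo].
/wotereukiipi/: /t/ is a voiceless stop between vowels /o/ and /e/, so it voices to [d]. /k/ is a voiceless stop between vowels /u/ and /i/, so it voices to [g]. /p/ is a voiceless stop between vowels /i/ and /i/, so it voices to [b]. → [wodereugiibi].
/magxuzzikravoilaj/: the rule's environment is not met; surfaces unchanged as [magxuzzikravoilaj].

rugeguogebukwo, wodereugiibi, magxuzzikravoilaj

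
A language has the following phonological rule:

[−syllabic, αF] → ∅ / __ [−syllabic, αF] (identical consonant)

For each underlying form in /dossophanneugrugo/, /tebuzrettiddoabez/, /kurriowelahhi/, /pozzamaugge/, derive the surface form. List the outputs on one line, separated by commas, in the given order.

/dossophanneugrugo/: /ss/ is a geminate; the first /s/ deletes. /nn/ is a geminate; the first /n/ deletes. → [dosophaneugrugo].
/tebuzrettiddoabez/: /tt/ is a geminate; the first /t/ deletes. /dd/ is a geminate; the first /d/ deletes. → [tebuzretidoabez].
/kurriowelahhi/: /rr/ is a geminate; the first /r/ deletes. /hh/ is a geminate; the first /h/ deletes. → [kuriowelahi].
/pozzamaugge/: /zz/ is a geminate; the first /z/ deletes. /gg/ is a geminate; the first /g/ deletes. → [pozamauge].

dosophaneugrugo, tebuzretidoabez, kuriowelahi, pozamauge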